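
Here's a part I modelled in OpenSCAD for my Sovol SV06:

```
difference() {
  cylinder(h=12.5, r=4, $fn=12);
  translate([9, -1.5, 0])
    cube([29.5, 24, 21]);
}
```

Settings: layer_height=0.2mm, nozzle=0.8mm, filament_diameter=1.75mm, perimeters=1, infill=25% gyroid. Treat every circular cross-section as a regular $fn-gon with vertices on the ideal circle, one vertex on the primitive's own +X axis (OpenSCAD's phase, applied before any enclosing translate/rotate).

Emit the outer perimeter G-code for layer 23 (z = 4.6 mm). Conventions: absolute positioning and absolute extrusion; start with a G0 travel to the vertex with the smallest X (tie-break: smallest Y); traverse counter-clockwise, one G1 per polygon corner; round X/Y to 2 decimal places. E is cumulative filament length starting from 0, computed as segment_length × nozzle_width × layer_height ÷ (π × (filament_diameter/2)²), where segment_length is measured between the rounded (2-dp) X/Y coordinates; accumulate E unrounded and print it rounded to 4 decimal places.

G0 X-4.00 Y0.00 Z4.60
G1 X-3.46 Y-2.00 E0.1378
G1 X-2.00 Y-3.46 E0.2752
G1 X0.00 Y-4.00 E0.4130
G1 X2.00 Y-3.46 E0.5508
G1 X3.46 Y-2.00 E0.6881
G1 X4.00 Y0.00 E0.8259
G1 X3.46 Y2.00 E0.9637
G1 X2.00 Y3.46 E1.1011
G1 X0.00 Y4.00 E1.2389
G1 X-2.00 Y3.46 E1.3767
G1 X-3.46 Y2.00 E1.5140
G1 X-4.00 Y0.00 E1.6518

At z = 4.6 mm: the r=4 cylinder gives a regular 12-gon of circumradius 4 (constant along its height); the cube at (9, -1.5) (footprint 29.5×24) is included at this height; Subtracting the remaining from the first: starting from the r=4 cylinder, the 29.5×24 cube at (9, -1.5) misses the remaining region (no effect) — 1 connected region. The outline is a single polygon with 12 vertices. Extrusion per mm of travel: 0.8 × 0.2 / (π × 0.875²) = 0.066520. Accumulating E over each segment gives final E = 1.6518.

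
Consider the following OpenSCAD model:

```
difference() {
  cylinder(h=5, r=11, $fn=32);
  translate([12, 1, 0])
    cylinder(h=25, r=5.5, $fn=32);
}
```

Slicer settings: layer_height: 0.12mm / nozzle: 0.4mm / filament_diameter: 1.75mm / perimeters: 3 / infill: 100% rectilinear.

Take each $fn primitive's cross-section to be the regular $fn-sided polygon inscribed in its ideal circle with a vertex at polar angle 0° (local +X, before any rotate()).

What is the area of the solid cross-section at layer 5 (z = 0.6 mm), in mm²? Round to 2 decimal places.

346.65 mm²

At z = 0.6 mm: the r=11 cylinder gives a regular 32-gon of circumradius 11 (constant along its height) (area = (32/2)·11.000²·sin(360°/32) = 377.69 mm²); the r=5.5 cylinder at (12, 1) contributes a regular 32-gon of circumradius 5.5 (area = (32/2)·5.500²·sin(360°/32) = 94.42 mm²); After the difference (first − rest): starting from the r=11 cylinder (377.69 mm²), the r=5.5 cylinder at (12, 1) partially overlaps it — only the 31.05 mm² overlap (of its 94.42 mm²) is removed, clipping the outline — area = 346.65 mm². Overall, the cross-section is a single solid region. Net area = 346.65 mm².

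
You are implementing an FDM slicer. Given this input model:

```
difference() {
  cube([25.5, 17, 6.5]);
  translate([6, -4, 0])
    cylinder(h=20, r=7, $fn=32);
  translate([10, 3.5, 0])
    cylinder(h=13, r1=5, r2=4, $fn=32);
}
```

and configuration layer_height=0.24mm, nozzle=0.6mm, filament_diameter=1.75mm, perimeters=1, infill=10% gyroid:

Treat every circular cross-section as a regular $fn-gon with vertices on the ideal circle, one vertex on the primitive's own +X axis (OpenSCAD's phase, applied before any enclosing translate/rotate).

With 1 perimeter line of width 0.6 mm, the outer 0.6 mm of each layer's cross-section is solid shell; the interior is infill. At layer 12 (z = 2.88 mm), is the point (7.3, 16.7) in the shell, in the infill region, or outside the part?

shell

At z = 2.88 mm: the cube is present — its section is the full 25.5×17 rectangle; the r=7 cylinder at (6, -4) contributes a regular 32-gon of circumradius 7; the cone at (10, 3.5) (r1=5→r2=4) has section circumradius 4.778 here — a regular 32-gon; After the difference (first − rest): starting from the 25.5×17 cube, the r=7 cylinder at (6, -4) partially overlaps it — only the 23.88 mm² overlap (of its 152.95 mm²) is removed, clipping the outline; the cone at (10, 3.5) partially overlaps it — only the 53.12 mm² overlap (of its 71.27 mm²) is removed, clipping the outline — 1 connected region. Overall, the cross-section is a single solid region. The nearest boundary edge runs (0.00, 17.00)→(25.50, 17.00); distance from the point to it = 0.30 mm. The point is inside the cross-section, 0.30 mm from the nearest boundary — within the 0.6 mm shell band (1 × 0.6).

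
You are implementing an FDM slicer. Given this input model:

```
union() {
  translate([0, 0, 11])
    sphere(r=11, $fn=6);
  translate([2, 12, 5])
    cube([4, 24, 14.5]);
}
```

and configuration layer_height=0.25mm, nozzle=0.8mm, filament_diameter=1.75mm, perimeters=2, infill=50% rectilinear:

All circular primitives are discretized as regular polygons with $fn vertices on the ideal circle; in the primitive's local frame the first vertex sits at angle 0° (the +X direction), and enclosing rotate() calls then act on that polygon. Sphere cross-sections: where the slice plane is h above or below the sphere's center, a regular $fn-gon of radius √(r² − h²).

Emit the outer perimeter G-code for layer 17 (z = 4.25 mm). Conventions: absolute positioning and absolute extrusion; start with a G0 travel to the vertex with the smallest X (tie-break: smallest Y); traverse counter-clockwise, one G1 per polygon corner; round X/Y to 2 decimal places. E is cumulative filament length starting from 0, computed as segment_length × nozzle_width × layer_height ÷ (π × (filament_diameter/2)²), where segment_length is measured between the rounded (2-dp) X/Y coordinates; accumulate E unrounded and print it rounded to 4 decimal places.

G0 X-8.69 Y0.00 Z4.25
G1 X-4.34 Y-7.52 E0.7224
G1 X4.34 Y-7.52 E1.4441
G1 X8.69 Y0.00 E2.1665
G1 X4.34 Y7.52 E2.8889
G1 X-4.34 Y7.52 E3.6106
G1 X-8.69 Y0.00 E4.3330

At z = 4.25 mm: the r=11 sphere contributes a regular 6-gon of circumradius √(11²−6.75²) = 8.685; the cube at (2, 12) does not reach this height (z outside [5, 19.5]); Combining (union): only the r=11 sphere is present, so the union is just that shape — 1 connected region. The outline is a single polygon with 6 vertices. Extrusion per mm of travel: 0.8 × 0.25 / (π × 0.875²) = 0.083150. Accumulating E over each segment gives final E = 4.3330.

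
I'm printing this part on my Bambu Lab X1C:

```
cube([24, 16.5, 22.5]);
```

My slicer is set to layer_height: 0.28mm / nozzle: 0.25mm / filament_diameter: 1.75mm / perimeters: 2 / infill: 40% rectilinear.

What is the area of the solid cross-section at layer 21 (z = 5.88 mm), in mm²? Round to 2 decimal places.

396.00 mm²

At z = 5.88 mm: the 24×16.5 cube contributes its full rectangle (area 396.00 mm²). Overall, the cross-section is a single solid region. Net area = 396.00 mm².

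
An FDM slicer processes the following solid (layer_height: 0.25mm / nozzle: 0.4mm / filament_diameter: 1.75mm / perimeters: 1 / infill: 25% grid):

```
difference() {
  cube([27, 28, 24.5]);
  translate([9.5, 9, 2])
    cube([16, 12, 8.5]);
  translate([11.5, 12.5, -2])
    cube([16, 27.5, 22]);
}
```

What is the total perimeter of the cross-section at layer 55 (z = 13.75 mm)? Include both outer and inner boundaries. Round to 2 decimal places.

110.00 mm

At z = 13.75 mm: the cube is present — its section is the full 27×28 rectangle (perimeter 110.00 mm); the cube at (9.5, 9) does not reach this height (z outside [2, 10.5]); the 16×27.5 cube at (11.5, 12.5) contributes its full rectangle (perimeter 87.00 mm); After the difference (first − rest): starting from the 27×28 cube, the 16×27.5 cube at (11.5, 12.5) partially overlaps it — only the 240.25 mm² overlap (of its 440.00 mm²) is removed, clipping the outline — boundary = 110.00 mm. Overall, the cross-section is a single solid region. Total boundary length (outer) = 110.00 mm.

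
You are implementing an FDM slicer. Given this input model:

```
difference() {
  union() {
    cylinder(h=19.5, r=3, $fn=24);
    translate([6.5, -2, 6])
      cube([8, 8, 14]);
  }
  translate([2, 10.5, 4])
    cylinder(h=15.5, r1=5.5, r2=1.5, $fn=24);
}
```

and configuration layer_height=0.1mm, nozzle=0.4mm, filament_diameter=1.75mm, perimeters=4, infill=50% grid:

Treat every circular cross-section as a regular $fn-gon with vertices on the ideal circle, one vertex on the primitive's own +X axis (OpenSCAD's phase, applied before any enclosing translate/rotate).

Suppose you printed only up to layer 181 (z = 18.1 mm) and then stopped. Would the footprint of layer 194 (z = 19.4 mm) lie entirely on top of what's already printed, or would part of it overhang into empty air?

entirely on top

Compare the two slices. At z = 18.1: the cylinder: section is a regular 24-gon, circumradius r=3 (area = (24/2)·3.000²·sin(360°/24) = 27.95 mm²); the 8×8 cube at (6.5, -2) contributes its full rectangle (area 64.00 mm²); Taking the union: the 2 present regions are separate (no shared area or edge), so areas and boundary lengths simply add and each stays a separate island — area = 91.95 mm²; the cone at (2, 10.5): at t=0.910 of its height the radius interpolates to r₁+(r₂−r₁)t = 1.861, giving a regular 24-gon of that circumradius (area = (24/2)·1.861²·sin(360°/24) = 10.76 mm²); Subtracting the remaining from the first: starting from the result so far (91.95 mm²), the cone at (2, 10.5) misses the remaining region (no effect) — area = 91.95 mm². At z = 19.4: the r=3 cylinder gives a regular 24-gon of circumradius 3 (constant along its height) (area = (24/2)·3.000²·sin(360°/24) = 27.95 mm²); the cube at (6.5, -2) is present — its section is the full 8×8 rectangle (area 64.00 mm²); Combining (union): the 2 present regions are separate (no shared area or edge), so areas and boundary lengths simply add and each stays a separate island — area = 91.95 mm²; the cone at (2, 10.5): at t=0.994 of its height the radius interpolates to r₁+(r₂−r₁)t = 1.526, giving a regular 24-gon of that circumradius (area = (24/2)·1.526²·sin(360°/24) = 7.23 mm²); Taking the first minus the rest: starting from that combined region (91.95 mm²), the cone at (2, 10.5) misses the remaining region (no effect) — area = 91.95 mm². Checking containment: the cross-section at z = 19.4 is a subset of the cross-section at z = 18.1.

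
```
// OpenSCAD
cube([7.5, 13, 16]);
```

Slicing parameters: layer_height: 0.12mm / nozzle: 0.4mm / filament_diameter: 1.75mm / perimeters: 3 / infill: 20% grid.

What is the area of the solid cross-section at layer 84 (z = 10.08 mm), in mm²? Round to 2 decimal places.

At z = 10.08 mm: the 7.5×13 cube contributes its full rectangle (area 97.50 mm²). Overall, the cross-section is a single solid region. Net area = 97.50 mm².

97.50 mm²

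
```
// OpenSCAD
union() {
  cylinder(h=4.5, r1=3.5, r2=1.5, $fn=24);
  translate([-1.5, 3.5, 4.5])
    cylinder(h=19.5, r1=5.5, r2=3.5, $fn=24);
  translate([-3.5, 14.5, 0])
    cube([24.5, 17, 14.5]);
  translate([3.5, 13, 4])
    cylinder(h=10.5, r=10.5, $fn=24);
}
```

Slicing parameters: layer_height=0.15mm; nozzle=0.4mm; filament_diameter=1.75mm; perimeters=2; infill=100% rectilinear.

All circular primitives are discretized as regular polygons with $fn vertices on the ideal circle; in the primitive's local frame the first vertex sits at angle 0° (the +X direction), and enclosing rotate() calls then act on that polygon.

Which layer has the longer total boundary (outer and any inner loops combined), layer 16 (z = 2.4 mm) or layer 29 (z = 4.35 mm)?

layer 29 (z = 4.35 mm)

Layer 16 (z = 2.4): the cone (r1=3.5→r2=1.5) has section circumradius 2.433 here — a regular 24-gon (perimeter = 2·24·2.433·sin(180°/24) = 15.25 mm); the cone at (-1.5, 3.5) is not intersected at this z (z outside [4.5, 24]); the cube at (-3.5, 14.5) (footprint 24.5×17) is included at this height (perimeter 83.00 mm); the cylinder at (3.5, 13) does not reach this height (z outside [4, 14.5]); Taking the union: the 2 present regions are separate (no shared area or edge), so areas and boundary lengths simply add and each stays a separate island — boundary = 98.25 mm. So its perimeter = 98.25 mm. Layer 29 (z = 4.35): the cone: at t=0.967 of its height the radius interpolates to r₁+(r₂−r₁)t = 1.567, giving a regular 24-gon of that circumradius (perimeter = 2·24·1.567·sin(180°/24) = 9.82 mm); the cone at (-1.5, 3.5) is not intersected at this z (z outside [4.5, 24]); the cube at (-3.5, 14.5) is present — its section is the full 24.5×17 rectangle (perimeter 83.00 mm); the r=10.5 cylinder at (3.5, 13) gives a regular 24-gon of circumradius 10.5 (constant along its height) (perimeter = 2·24·10.500·sin(180°/24) = 65.79 mm); Taking the union: the regions partially overlap (shared area 126.65 mm²), so the edge portions inside another operand are dropped and the merged outline is re-measured after clipping — boundary = 112.43 mm. So its perimeter = 112.43 mm. Layer 29 is larger (112.43 vs 98.25 mm).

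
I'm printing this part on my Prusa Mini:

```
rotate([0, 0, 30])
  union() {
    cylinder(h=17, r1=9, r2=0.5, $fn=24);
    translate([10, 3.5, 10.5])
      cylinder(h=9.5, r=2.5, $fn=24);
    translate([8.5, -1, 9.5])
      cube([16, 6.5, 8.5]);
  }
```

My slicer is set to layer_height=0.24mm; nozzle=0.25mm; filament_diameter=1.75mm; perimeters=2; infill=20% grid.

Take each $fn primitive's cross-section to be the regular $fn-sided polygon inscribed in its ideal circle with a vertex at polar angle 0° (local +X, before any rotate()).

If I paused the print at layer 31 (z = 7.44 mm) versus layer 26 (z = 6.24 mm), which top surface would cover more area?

Layer 31 (z = 7.44): the cone: at t=0.438 of its height the radius interpolates to r₁+(r₂−r₁)t = 5.280, giving a regular 24-gon of that circumradius (area = (24/2)·5.280²·sin(360°/24) = 86.59 mm²); the cylinder at (10, 3.5) is not intersected at this z (z outside [10.5, 20]); the cube at (8.5, -1) does not reach this height (z outside [9.5, 18]); Taking the union: only the cone is present, so the union is just that shape — area = 86.59 mm²; (whole slice rotated 30° about Z — lengths, areas and connectivity unchanged). So its area = 86.59 mm². Layer 26 (z = 6.24): the cone contributes a regular 24-gon of circumradius 5.880 (interpolated between r1=9 and r2=0.5 at t=0.367) (area = (24/2)·5.880²·sin(360°/24) = 107.38 mm²); the cylinder at (10, 3.5) does not reach this height (z outside [10.5, 20]); the cube at (8.5, -1) is absent (z outside [9.5, 18]); Combining (union): only the cone is present, so the union is just that shape — area = 107.38 mm²; (whole slice rotated 30° about Z — lengths, areas and connectivity unchanged). So its area = 107.38 mm². Layer 26 is larger (107.38 vs 86.59 mm²).

layer 26 (z = 6.24 mm)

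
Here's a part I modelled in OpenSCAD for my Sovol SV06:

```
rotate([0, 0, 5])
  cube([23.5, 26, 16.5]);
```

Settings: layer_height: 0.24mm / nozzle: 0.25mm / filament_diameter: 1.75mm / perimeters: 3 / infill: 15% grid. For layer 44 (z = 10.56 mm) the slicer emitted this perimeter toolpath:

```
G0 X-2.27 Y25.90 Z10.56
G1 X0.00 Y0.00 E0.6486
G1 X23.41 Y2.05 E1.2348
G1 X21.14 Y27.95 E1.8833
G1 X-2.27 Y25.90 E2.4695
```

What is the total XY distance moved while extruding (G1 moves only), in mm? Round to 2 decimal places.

99.00 mm

Sum the Euclidean lengths of each G1 segment: total = 99.00 mm.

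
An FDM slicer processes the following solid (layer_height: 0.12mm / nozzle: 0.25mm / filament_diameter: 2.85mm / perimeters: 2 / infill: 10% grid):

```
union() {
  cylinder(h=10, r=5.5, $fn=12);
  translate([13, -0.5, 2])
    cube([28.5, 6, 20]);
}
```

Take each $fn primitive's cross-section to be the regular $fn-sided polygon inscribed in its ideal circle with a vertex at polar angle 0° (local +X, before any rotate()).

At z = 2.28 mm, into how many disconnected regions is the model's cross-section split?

2

At z = 2.28 mm: the r=5.5 cylinder gives a regular 12-gon of circumradius 5.5 (constant along its height); the 28.5×6 cube at (13, -0.5) contributes its full rectangle; Combining (union): the 2 present regions are separate (no shared area or edge), so areas and boundary lengths simply add and each stays a separate island — 2 connected regions. The result has 2 disconnected regions.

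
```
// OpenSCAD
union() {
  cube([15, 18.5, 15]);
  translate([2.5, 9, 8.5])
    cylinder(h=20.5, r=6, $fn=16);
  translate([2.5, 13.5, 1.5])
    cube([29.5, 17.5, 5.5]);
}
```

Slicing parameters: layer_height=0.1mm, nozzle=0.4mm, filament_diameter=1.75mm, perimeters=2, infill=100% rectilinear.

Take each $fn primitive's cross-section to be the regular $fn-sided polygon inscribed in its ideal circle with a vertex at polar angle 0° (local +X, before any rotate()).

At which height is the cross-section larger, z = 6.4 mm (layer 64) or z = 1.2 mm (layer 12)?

Layer 64 (z = 6.4): the 15×18.5 cube contributes its full rectangle (area 277.50 mm²); the cylinder at (2.5, 9) is not intersected at this z (z outside [8.5, 29]); the 29.5×17.5 cube at (2.5, 13.5) contributes its full rectangle (area 516.25 mm²); Merging all regions: the regions partially overlap — summed areas 793.75 mm² minus the doubly-counted overlap 62.50 mm² gives 731.25 mm² — area = 731.25 mm². So its area = 731.25 mm². Layer 12 (z = 1.2): the 15×18.5 cube contributes its full rectangle (area 277.50 mm²); the cylinder at (2.5, 9) does not reach this height (z outside [8.5, 29]); the cube at (2.5, 13.5) is absent (z outside [1.5, 7]); Taking the union: only the 15×18.5 cube is present, so the union is just that shape — area = 277.50 mm². So its area = 277.50 mm². Layer 64 is larger (731.25 vs 277.50 mm²).

layer 64 (z = 6.4 mm)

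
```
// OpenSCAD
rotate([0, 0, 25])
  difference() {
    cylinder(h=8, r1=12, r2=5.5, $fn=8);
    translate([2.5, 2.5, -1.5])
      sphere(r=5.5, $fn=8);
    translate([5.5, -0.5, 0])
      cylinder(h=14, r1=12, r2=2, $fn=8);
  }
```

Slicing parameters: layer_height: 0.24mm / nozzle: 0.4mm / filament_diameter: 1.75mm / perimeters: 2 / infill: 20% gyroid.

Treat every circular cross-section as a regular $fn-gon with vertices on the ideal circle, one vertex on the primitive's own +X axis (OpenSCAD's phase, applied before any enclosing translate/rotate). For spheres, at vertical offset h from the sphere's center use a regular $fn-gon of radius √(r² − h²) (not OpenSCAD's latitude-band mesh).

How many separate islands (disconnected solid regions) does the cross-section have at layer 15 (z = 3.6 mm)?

At z = 3.6 mm: the cone: at t=0.450 of its height the radius interpolates to r₁+(r₂−r₁)t = 9.075, giving a regular 8-gon of that circumradius; the r=5.5 sphere at (2.5, 2.5) slices to a regular 8-gon of circumradius 2.059 (√(r²−h²) with h=5.1 from center); the cone at (5.5, -0.5) contributes a regular 8-gon of circumradius 9.429 (interpolated between r1=12 and r2=2 at t=0.257); After the difference (first − rest): starting from the cone, the r=5.5 sphere at (2.5, 2.5) lies wholly inside it (removes its full 11.99 mm² and its 12.61 mm outline becomes a hole wall); the cone at (5.5, -0.5) partially overlaps it — only the 134.24 mm² overlap (of its 251.44 mm²) is removed, clipping the outline — 1 connected region; (whole slice rotated 25° about Z — lengths, areas and connectivity unchanged). Overall, the cross-section is a single solid region. Island count = 1.

1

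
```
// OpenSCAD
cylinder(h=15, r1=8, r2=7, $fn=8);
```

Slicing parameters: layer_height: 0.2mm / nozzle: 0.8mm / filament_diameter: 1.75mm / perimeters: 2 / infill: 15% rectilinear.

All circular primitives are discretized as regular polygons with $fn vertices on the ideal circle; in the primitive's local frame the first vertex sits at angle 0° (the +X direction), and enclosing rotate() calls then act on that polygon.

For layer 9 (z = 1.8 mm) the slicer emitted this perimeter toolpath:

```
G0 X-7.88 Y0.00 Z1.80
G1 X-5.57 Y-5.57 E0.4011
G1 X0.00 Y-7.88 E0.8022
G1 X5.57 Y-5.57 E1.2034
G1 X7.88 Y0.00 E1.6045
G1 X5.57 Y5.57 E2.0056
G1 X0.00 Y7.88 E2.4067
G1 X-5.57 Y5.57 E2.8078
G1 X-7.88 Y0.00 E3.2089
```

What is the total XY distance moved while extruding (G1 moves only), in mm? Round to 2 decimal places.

Sum the Euclidean lengths of each G1 segment: total = 48.24 mm.

48.24 mm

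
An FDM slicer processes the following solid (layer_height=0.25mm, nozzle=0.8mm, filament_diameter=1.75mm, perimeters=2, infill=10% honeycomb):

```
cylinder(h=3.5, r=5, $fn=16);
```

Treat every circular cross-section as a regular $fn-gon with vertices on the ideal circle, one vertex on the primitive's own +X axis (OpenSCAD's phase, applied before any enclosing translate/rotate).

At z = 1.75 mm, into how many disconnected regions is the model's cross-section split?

At z = 1.75 mm: the r=5 cylinder contributes a regular 16-gon of circumradius 5. The result has 1 disconnected region.

1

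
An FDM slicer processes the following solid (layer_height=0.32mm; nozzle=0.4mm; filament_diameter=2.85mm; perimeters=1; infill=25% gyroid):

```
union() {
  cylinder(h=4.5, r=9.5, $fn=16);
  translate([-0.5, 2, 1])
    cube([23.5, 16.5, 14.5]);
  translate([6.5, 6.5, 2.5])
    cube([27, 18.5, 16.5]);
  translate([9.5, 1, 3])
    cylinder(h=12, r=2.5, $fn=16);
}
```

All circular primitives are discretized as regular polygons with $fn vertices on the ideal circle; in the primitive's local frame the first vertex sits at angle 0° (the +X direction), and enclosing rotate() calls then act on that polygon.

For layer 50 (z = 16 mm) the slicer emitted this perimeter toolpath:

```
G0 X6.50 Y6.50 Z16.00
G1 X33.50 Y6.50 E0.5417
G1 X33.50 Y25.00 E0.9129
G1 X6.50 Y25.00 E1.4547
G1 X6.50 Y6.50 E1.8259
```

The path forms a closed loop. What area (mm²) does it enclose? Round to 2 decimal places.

Apply the shoelace formula to the sequence of (X, Y) vertices; enclosed area = 499.50 mm².

499.50 mm²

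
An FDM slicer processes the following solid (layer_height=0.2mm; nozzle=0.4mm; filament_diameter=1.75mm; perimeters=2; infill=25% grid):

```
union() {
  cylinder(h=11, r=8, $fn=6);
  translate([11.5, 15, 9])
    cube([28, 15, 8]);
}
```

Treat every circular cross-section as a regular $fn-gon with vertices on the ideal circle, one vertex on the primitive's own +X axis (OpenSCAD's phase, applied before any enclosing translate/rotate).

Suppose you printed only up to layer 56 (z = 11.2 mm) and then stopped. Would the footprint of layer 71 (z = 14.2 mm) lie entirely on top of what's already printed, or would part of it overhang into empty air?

Compare the two slices. At z = 11.2: the cylinder is not intersected at this z (z outside [0, 11]); the cube at (11.5, 15) (footprint 28×15) is included at this height (area 420.00 mm²); Taking the union: only the 28×15 cube at (11.5, 15) is present, so the union is just that shape — area = 420.00 mm². At z = 14.2: the cylinder is absent (z outside [0, 11]); the cube at (11.5, 15) (footprint 28×15) is included at this height (area 420.00 mm²); Combining (union): only the 28×15 cube at (11.5, 15) is present, so the union is just that shape — area = 420.00 mm². Checking containment: the cross-section at z = 14.2 is a subset of the cross-section at z = 11.2.

entirely on top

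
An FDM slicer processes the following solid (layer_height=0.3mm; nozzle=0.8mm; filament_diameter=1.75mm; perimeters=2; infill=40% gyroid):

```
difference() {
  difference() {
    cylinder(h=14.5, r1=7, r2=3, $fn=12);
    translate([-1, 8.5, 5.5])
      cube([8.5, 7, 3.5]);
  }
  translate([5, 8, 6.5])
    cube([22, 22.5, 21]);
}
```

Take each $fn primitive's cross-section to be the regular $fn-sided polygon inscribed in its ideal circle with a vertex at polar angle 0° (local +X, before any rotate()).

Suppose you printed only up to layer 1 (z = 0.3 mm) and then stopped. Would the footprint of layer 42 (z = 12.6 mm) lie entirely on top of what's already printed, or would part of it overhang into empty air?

entirely on top

Compare the two slices. At z = 0.3: the cone: at t=0.021 of its height the radius interpolates to r₁+(r₂−r₁)t = 6.917, giving a regular 12-gon of that circumradius (area = (12/2)·6.917²·sin(360°/12) = 143.54 mm²); the cube at (-1, 8.5) is absent (z outside [5.5, 9]); Subtracting the remaining from the first: none of the subtracted shapes is present at this height, so the cone is unchanged — area = 143.54 mm²; the cube at (5, 8) is not intersected at this z (z outside [6.5, 27.5]); Subtracting the remaining from the first: none of the subtracted shapes is present at this height, so the result so far is unchanged — area = 143.54 mm². At z = 12.6: the cone contributes a regular 12-gon of circumradius 3.524 (interpolated between r1=7 and r2=3 at t=0.869) (area = (12/2)·3.524²·sin(360°/12) = 37.26 mm²); the cube at (-1, 8.5) does not reach this height (z outside [5.5, 9]); After the difference (first − rest): none of the subtracted shapes is present at this height, so the cone is unchanged — area = 37.26 mm²; the cube at (5, 8) (footprint 22×22.5) is included at this height (area 495.00 mm²); Subtracting the remaining from the first: starting from that combined region (37.26 mm²), the 22×22.5 cube at (5, 8) misses the remaining region (no effect) — area = 37.26 mm². Checking containment: the cross-section at z = 12.6 is a subset of the cross-section at z = 0.3.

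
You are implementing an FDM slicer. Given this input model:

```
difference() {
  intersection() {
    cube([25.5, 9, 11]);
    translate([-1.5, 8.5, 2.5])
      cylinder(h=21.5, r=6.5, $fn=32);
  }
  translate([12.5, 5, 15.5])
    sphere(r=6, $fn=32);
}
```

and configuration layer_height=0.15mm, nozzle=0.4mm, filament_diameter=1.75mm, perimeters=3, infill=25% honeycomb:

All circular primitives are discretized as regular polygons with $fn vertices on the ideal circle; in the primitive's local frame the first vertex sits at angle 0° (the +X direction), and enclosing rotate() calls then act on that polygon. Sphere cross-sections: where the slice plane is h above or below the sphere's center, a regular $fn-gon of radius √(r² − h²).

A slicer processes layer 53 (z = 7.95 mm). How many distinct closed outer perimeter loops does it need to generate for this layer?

At z = 7.95 mm: the 25.5×9 cube contributes its full rectangle; the r=6.5 cylinder at (-1.5, 8.5) gives a regular 32-gon of circumradius 6.5 (constant along its height); After intersecting: the r=6.5 cylinder at (-1.5, 8.5) partially overlaps the 25.5×9 cube; clipping to the common part keeps 25.82 mm² — 1 connected region; the sphere at (12.5, 5) does not reach this height (|z−center|=7.550 > r=6); After the difference (first − rest): none of the subtracted shapes is present at this height, so that combined region is unchanged — 1 connected region. The result has 1 disconnected region.

1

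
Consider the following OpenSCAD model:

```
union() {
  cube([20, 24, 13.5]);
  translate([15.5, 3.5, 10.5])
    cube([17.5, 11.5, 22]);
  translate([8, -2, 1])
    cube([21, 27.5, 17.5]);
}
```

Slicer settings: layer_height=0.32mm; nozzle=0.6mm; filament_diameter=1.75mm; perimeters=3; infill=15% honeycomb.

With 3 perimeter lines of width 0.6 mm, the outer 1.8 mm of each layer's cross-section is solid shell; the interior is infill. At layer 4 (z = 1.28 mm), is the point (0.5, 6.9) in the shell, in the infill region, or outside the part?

At z = 1.28 mm: the cube is present — its section is the full 20×24 rectangle; the cube at (15.5, 3.5) is not intersected at this z (z outside [10.5, 32.5]); the cube at (8, -2) (footprint 21×27.5) is included at this height; Taking the union: the regions partially overlap (shared area 288.00 mm²), so overlapping operands fuse into one piece — 1 connected region. Overall, the cross-section is a single solid region. The nearest boundary edge runs (0.00, 0.00)→(0.00, 24.00); distance from the point to it = 0.50 mm. The point is inside the cross-section, 0.50 mm from the nearest boundary — within the 1.8 mm shell band (3 × 0.6).

shell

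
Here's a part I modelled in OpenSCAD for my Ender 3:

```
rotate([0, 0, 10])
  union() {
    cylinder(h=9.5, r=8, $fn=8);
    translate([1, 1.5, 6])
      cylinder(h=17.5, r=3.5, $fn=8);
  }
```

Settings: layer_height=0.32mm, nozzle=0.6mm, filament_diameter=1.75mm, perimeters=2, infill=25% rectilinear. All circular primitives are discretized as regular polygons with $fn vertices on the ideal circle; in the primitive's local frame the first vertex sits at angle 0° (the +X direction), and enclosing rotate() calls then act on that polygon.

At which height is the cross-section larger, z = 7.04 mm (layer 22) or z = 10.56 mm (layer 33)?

layer 22 (z = 7.04 mm)

Layer 22 (z = 7.04): the r=8 cylinder gives a regular 8-gon of circumradius 8 (constant along its height) (area = (8/2)·8.000²·sin(360°/8) = 181.02 mm²); the r=3.5 cylinder at (1, 1.5) contributes a regular 8-gon of circumradius 3.5 (area = (8/2)·3.500²·sin(360°/8) = 34.65 mm²); Taking the union: the r=3.5 cylinder at (1, 1.5) lies entirely inside the r=8 cylinder, so the union is just the r=8 cylinder — area = 181.02 mm²; (rotated 10° about Z; rotation is an isometry so areas/perimeters/island counts are preserved). So its area = 181.02 mm². Layer 33 (z = 10.56): the cylinder is absent (z outside [0, 9.5]); the r=3.5 cylinder at (1, 1.5) contributes a regular 8-gon of circumradius 3.5 (area = (8/2)·3.500²·sin(360°/8) = 34.65 mm²); Merging all regions: only the r=3.5 cylinder at (1, 1.5) is present, so the union is just that shape — area = 34.65 mm²; (rotated 10° about Z; rotation is an isometry so areas/perimeters/island counts are preserved). So its area = 34.65 mm². Layer 22 is larger (181.02 vs 34.65 mm²).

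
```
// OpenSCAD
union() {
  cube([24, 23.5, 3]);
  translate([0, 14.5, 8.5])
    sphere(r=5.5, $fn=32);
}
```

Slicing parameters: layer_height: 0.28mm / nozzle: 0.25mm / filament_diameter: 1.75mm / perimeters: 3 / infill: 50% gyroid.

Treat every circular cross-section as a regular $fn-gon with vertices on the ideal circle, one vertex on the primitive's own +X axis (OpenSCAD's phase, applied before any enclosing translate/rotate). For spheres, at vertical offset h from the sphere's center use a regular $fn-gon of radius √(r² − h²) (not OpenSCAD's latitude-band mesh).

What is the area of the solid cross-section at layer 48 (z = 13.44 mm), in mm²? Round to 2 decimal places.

18.25 mm²

At z = 13.44 mm: the cube is absent (z outside [0, 3]); the r=5.5 sphere at (0, 14.5) contributes a regular 32-gon of circumradius √(5.5²−4.94²) = 2.418 (area = (32/2)·2.418²·sin(360°/32) = 18.25 mm²); Taking the union: only the r=5.5 sphere at (0, 14.5) is present, so the union is just that shape — area = 18.25 mm². Overall, the cross-section is a single solid region. Net area = 18.25 mm².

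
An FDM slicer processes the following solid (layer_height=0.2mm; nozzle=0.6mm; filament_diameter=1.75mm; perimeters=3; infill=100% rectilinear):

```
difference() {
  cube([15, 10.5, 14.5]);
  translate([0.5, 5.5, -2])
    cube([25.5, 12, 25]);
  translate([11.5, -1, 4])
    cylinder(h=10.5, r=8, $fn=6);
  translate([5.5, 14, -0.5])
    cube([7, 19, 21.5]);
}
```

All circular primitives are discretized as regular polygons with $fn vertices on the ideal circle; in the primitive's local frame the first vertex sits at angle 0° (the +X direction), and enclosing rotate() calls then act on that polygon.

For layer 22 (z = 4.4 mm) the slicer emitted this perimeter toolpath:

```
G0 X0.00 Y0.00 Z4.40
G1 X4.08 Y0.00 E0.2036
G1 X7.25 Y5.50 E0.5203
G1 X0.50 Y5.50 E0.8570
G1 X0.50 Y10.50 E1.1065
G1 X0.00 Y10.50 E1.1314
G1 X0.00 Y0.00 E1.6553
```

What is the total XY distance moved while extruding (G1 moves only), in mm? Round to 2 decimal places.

33.18 mm

Sum the Euclidean lengths of each G1 segment: total = 33.18 mm.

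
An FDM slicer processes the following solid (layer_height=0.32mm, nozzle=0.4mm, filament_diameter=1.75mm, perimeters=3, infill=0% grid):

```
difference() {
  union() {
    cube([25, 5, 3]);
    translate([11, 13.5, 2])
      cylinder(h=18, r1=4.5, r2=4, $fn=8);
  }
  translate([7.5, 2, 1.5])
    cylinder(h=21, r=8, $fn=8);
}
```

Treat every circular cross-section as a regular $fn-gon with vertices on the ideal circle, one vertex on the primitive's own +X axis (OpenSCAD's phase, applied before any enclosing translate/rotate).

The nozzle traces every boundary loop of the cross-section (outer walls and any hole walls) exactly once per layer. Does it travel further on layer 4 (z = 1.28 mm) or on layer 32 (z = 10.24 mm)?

layer 4 (z = 1.28 mm)

Layer 4 (z = 1.28): the 25×5 cube contributes its full rectangle (perimeter 60.00 mm); the cone at (11, 13.5) is absent (z outside [2, 20]); Taking the union: only the 25×5 cube is present, so the union is just that shape — boundary = 60.00 mm; the cylinder at (7.5, 2) does not reach this height (z outside [1.5, 22.5]); After the difference (first − rest): none of the subtracted shapes is present at this height, so that combined region is unchanged — boundary = 60.00 mm. So its perimeter = 60.00 mm. Layer 32 (z = 10.24): the cube is not intersected at this z (z outside [0, 3]); the cone at (11, 13.5): at t=0.458 of its height the radius interpolates to r₁+(r₂−r₁)t = 4.271, giving a regular 8-gon of that circumradius (perimeter = 2·8·4.271·sin(180°/8) = 26.15 mm); Combining (union): only the cone at (11, 13.5) is present, so the union is just that shape — boundary = 26.15 mm; the cylinder at (7.5, 2): section is a regular 8-gon, circumradius r=8 (perimeter = 2·8·8.000·sin(180°/8) = 48.98 mm); Taking the first minus the rest: starting from the result so far, the r=8 cylinder at (7.5, 2) misses the remaining region (no effect) — boundary = 26.15 mm. So its perimeter = 26.15 mm. Layer 4 is larger (60.00 vs 26.15 mm).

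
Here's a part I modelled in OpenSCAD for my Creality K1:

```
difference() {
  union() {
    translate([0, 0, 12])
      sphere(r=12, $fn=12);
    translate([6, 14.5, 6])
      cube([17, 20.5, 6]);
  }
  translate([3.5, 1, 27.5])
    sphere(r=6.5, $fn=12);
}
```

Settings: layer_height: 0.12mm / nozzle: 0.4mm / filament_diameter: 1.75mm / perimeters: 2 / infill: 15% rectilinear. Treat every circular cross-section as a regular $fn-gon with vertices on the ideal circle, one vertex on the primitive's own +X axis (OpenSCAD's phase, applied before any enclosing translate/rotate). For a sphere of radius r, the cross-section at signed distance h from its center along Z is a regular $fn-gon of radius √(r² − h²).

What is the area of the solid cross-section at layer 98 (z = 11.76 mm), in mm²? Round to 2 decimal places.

At z = 11.76 mm: the r=12 sphere slices to a regular 12-gon of circumradius 11.998 (√(r²−h²) with h=0.24 from center) (area = (12/2)·11.998²·sin(360°/12) = 431.83 mm²); the cube at (6, 14.5) (footprint 17×20.5) is included at this height (area 348.50 mm²); Combining (union): the 2 present regions are separate (no shared area or edge), so areas and boundary lengths simply add and each stays a separate island — area = 780.33 mm²; the sphere at (3.5, 1) is not intersected at this z (|z−center|=15.740 > r=6.5); Subtracting the remaining from the first: none of the subtracted shapes is present at this height, so that combined region is unchanged — area = 780.33 mm². Overall, the cross-section has 2 separate islands. Net area = 780.33 mm².

780.33 mm²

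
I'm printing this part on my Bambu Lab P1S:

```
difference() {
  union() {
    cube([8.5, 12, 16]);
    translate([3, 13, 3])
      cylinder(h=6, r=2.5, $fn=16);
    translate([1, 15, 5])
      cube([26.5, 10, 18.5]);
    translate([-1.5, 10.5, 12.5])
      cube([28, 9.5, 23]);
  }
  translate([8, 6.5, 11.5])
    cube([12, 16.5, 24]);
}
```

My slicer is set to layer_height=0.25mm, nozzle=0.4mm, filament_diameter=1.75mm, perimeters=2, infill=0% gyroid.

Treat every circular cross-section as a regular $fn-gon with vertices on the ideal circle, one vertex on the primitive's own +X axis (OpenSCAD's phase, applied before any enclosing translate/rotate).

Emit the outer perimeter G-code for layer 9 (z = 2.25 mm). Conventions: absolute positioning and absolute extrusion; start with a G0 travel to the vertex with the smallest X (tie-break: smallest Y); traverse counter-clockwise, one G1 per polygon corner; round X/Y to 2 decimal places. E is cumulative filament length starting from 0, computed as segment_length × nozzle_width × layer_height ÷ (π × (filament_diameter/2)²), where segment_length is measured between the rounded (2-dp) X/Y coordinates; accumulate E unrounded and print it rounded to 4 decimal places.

G0 X0.00 Y0.00 Z2.25
G1 X8.50 Y0.00 E0.3534
G1 X8.50 Y12.00 E0.8523
G1 X0.00 Y12.00 E1.2057
G1 X0.00 Y0.00 E1.7046

At z = 2.25 mm: the 8.5×12 cube contributes its full rectangle; the cylinder at (3, 13) does not reach this height (z outside [3, 9]); the cube at (1, 15) is absent (z outside [5, 23.5]); the cube at (-1.5, 10.5) is absent (z outside [12.5, 35.5]); Combining (union): only the 8.5×12 cube is present, so the union is just that shape — 1 connected region; the cube at (8, 6.5) is not intersected at this z (z outside [11.5, 35.5]); Subtracting the remaining from the first: none of the subtracted shapes is present at this height, so that combined region is unchanged — 1 connected region. The outline is a single polygon with 4 vertices. Extrusion per mm of travel: 0.4 × 0.25 / (π × 0.875²) = 0.041575. Accumulating E over each segment gives final E = 1.7046.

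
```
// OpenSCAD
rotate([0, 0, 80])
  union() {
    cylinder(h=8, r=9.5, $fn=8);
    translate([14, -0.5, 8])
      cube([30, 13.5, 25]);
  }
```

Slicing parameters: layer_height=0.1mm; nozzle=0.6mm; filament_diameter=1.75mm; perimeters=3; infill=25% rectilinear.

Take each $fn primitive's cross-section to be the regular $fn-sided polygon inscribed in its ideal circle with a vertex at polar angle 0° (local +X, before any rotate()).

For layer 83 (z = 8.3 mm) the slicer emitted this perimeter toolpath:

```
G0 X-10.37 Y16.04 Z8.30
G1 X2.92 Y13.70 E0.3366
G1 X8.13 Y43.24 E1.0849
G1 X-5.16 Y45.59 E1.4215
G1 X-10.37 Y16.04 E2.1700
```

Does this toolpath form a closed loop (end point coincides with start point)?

Start point (G0): (-10.37, 16.04). End point (last G1): the path returns to the start — closed.

yes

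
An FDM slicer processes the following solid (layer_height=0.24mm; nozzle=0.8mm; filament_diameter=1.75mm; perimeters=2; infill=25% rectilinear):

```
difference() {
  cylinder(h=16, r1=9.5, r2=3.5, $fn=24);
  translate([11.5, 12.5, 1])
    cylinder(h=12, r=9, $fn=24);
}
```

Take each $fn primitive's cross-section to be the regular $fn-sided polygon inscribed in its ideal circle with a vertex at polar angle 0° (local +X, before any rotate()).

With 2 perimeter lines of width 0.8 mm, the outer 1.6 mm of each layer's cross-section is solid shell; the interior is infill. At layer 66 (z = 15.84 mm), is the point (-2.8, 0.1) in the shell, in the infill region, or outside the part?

At z = 15.84 mm: the cone contributes a regular 24-gon of circumradius 3.560 (interpolated between r1=9.5 and r2=3.5 at t=0.990); the cylinder at (11.5, 12.5) is absent (z outside [1, 13]); After the difference (first − rest): none of the subtracted shapes is present at this height, so the cone is unchanged — 1 connected region. Overall, the cross-section is a single solid region. The nearest boundary edge runs (-3.44, 0.92)→(-3.56, 0.00); distance from the point to it = 0.74 mm. The point is inside the cross-section, 0.74 mm from the nearest boundary — within the 1.6 mm shell band (2 × 0.8).

shell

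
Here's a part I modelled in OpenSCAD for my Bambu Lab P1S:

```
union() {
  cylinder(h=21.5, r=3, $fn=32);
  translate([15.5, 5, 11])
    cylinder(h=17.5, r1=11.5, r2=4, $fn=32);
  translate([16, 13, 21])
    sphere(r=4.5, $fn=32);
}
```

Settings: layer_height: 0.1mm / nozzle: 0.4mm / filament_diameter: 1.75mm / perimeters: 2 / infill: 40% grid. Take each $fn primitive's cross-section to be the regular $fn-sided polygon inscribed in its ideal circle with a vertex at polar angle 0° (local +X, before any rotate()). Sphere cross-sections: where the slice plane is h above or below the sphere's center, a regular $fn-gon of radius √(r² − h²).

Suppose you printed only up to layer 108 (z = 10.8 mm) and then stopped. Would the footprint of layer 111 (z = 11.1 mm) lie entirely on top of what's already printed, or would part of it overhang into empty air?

part overhangs

Compare the two slices. At z = 10.8: the r=3 cylinder contributes a regular 32-gon of circumradius 3 (area = (32/2)·3.000²·sin(360°/32) = 28.09 mm²); the cone at (15.5, 5) is absent (z outside [11, 28.5]); the sphere at (16, 13) is absent (|z−center|=10.200 > r=4.5); Combining (union): only the r=3 cylinder is present, so the union is just that shape — area = 28.09 mm². At z = 11.1: the r=3 cylinder gives a regular 32-gon of circumradius 3 (constant along its height) (area = (32/2)·3.000²·sin(360°/32) = 28.09 mm²); the cone at (15.5, 5) contributes a regular 32-gon of circumradius 11.457 (interpolated between r1=11.5 and r2=4 at t=0.006) (area = (32/2)·11.457²·sin(360°/32) = 409.74 mm²); the sphere at (16, 13) is not intersected at this z (|z−center|=9.900 > r=4.5); Taking the union: the 2 present regions are separate (no shared area or edge), so areas and boundary lengths simply add and each stays a separate island — area = 437.83 mm². Checking containment: at z = 11.1 the cross-section extends beyond the z = 10.8 cross-section by about 409.74 mm².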